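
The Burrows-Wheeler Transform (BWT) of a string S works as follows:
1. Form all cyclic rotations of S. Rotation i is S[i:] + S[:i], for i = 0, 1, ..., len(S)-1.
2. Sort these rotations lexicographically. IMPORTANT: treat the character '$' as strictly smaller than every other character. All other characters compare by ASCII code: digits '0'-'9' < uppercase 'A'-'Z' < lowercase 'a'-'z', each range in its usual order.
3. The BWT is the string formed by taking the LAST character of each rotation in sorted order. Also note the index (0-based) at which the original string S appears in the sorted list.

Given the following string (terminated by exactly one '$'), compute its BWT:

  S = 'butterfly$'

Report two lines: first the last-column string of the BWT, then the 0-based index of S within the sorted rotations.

Answer: y$trfetubl
1

Derivation:
All 10 rotations (rotation i = S[i:]+S[:i]):
  rot[0] = butterfly$
  rot[1] = utterfly$b
  rot[2] = tterfly$bu
  rot[3] = terfly$but
  rot[4] = erfly$butt
  rot[5] = rfly$butte
  rot[6] = fly$butter
  rot[7] = ly$butterf
  rot[8] = y$butterfl
  rot[9] = $butterfly
Sorted (with $ < everything):
  sorted[0] = $butterfly  (last char: 'y')
  sorted[1] = butterfly$  (last char: '$')
  sorted[2] = erfly$butt  (last char: 't')
  sorted[3] = fly$butter  (last char: 'r')
  sorted[4] = ly$butterf  (last char: 'f')
  sorted[5] = rfly$butte  (last char: 'e')
  sorted[6] = terfly$but  (last char: 't')
  sorted[7] = tterfly$bu  (last char: 'u')
  sorted[8] = utterfly$b  (last char: 'b')
  sorted[9] = y$butterfl  (last char: 'l')
Last column: y$trfetubl
Original string S is at sorted index 1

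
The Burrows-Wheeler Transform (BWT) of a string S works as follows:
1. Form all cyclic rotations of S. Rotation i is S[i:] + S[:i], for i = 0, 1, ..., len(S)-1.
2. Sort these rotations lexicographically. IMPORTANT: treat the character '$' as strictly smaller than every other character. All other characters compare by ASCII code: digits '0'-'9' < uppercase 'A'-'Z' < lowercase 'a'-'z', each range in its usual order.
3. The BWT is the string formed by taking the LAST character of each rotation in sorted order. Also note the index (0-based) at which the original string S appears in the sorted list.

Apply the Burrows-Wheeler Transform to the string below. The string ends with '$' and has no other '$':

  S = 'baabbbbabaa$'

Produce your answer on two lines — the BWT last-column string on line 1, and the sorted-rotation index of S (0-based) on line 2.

All 12 rotations (rotation i = S[i:]+S[:i]):
  rot[0] = baabbbbabaa$
  rot[1] = aabbbbabaa$b
  rot[2] = abbbbabaa$ba
  rot[3] = bbbbabaa$baa
  rot[4] = bbbabaa$baab
  rot[5] = bbabaa$baabb
  rot[6] = babaa$baabbb
  rot[7] = abaa$baabbbb
  rot[8] = baa$baabbbba
  rot[9] = aa$baabbbbab
  rot[10] = a$baabbbbaba
  rot[11] = $baabbbbabaa
Sorted (with $ < everything):
  sorted[0] = $baabbbbabaa  (last char: 'a')
  sorted[1] = a$baabbbbaba  (last char: 'a')
  sorted[2] = aa$baabbbbab  (last char: 'b')
  sorted[3] = aabbbbabaa$b  (last char: 'b')
  sorted[4] = abaa$baabbbb  (last char: 'b')
  sorted[5] = abbbbabaa$ba  (last char: 'a')
  sorted[6] = baa$baabbbba  (last char: 'a')
  sorted[7] = baabbbbabaa$  (last char: '$')
  sorted[8] = babaa$baabbb  (last char: 'b')
  sorted[9] = bbabaa$baabb  (last char: 'b')
  sorted[10] = bbbabaa$baab  (last char: 'b')
  sorted[11] = bbbbabaa$baa  (last char: 'a')
Last column: aabbbaa$bbba
Original string S is at sorted index 7

Answer: aabbbaa$bbba
7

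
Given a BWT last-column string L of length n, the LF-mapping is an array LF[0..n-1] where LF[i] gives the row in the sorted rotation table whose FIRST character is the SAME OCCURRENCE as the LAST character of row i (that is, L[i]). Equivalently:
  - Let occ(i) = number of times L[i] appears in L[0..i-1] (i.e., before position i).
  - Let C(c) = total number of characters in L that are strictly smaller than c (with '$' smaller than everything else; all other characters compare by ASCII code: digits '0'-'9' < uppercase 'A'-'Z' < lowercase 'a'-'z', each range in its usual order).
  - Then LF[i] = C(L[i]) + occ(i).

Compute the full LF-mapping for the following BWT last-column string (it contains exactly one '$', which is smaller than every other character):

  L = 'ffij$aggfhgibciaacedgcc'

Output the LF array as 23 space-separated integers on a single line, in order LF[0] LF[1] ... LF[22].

Char counts: '$':1, 'a':3, 'b':1, 'c':4, 'd':1, 'e':1, 'f':3, 'g':4, 'h':1, 'i':3, 'j':1
C (first-col start): C('$')=0, C('a')=1, C('b')=4, C('c')=5, C('d')=9, C('e')=10, C('f')=11, C('g')=14, C('h')=18, C('i')=19, C('j')=22
L[0]='f': occ=0, LF[0]=C('f')+0=11+0=11
L[1]='f': occ=1, LF[1]=C('f')+1=11+1=12
L[2]='i': occ=0, LF[2]=C('i')+0=19+0=19
L[3]='j': occ=0, LF[3]=C('j')+0=22+0=22
L[4]='$': occ=0, LF[4]=C('$')+0=0+0=0
L[5]='a': occ=0, LF[5]=C('a')+0=1+0=1
L[6]='g': occ=0, LF[6]=C('g')+0=14+0=14
L[7]='g': occ=1, LF[7]=C('g')+1=14+1=15
L[8]='f': occ=2, LF[8]=C('f')+2=11+2=13
L[9]='h': occ=0, LF[9]=C('h')+0=18+0=18
L[10]='g': occ=2, LF[10]=C('g')+2=14+2=16
L[11]='i': occ=1, LF[11]=C('i')+1=19+1=20
L[12]='b': occ=0, LF[12]=C('b')+0=4+0=4
L[13]='c': occ=0, LF[13]=C('c')+0=5+0=5
L[14]='i': occ=2, LF[14]=C('i')+2=19+2=21
L[15]='a': occ=1, LF[15]=C('a')+1=1+1=2
L[16]='a': occ=2, LF[16]=C('a')+2=1+2=3
L[17]='c': occ=1, LF[17]=C('c')+1=5+1=6
L[18]='e': occ=0, LF[18]=C('e')+0=10+0=10
L[19]='d': occ=0, LF[19]=C('d')+0=9+0=9
L[20]='g': occ=3, LF[20]=C('g')+3=14+3=17
L[21]='c': occ=2, LF[21]=C('c')+2=5+2=7
L[22]='c': occ=3, LF[22]=C('c')+3=5+3=8

Answer: 11 12 19 22 0 1 14 15 13 18 16 20 4 5 21 2 3 6 10 9 17 7 8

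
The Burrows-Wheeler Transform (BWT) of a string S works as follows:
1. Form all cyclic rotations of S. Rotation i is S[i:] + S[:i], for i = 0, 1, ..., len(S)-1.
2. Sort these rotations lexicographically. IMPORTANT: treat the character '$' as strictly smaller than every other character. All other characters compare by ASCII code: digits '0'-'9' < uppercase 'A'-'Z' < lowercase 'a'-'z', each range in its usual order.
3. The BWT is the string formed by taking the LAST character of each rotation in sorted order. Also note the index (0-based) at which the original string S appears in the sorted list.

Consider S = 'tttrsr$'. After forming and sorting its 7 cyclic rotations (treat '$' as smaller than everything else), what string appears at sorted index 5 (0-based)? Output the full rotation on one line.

Answer: ttrsr$t

Derivation:
All 7 rotations (rotation i = S[i:]+S[:i]):
  rot[0] = tttrsr$
  rot[1] = ttrsr$t
  rot[2] = trsr$tt
  rot[3] = rsr$ttt
  rot[4] = sr$tttr
  rot[5] = r$tttrs
  rot[6] = $tttrsr
Sorted (with $ < everything):
  sorted[0] = $tttrsr
  sorted[1] = r$tttrs
  sorted[2] = rsr$ttt
  sorted[3] = sr$tttr
  sorted[4] = trsr$tt
  sorted[5] = ttrsr$t
  sorted[6] = tttrsr$
sorted[5] = ttrsr$t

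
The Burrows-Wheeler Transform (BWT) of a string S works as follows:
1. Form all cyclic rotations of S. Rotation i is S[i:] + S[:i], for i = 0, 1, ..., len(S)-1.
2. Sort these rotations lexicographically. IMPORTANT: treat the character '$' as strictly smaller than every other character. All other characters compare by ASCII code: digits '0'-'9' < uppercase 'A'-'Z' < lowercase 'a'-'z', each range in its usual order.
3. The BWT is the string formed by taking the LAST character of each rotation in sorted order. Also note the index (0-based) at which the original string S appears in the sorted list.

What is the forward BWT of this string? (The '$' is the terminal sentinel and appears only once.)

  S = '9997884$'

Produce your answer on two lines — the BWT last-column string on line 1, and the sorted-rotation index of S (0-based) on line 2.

Answer: 4898799$
7

Derivation:
All 8 rotations (rotation i = S[i:]+S[:i]):
  rot[0] = 9997884$
  rot[1] = 997884$9
  rot[2] = 97884$99
  rot[3] = 7884$999
  rot[4] = 884$9997
  rot[5] = 84$99978
  rot[6] = 4$999788
  rot[7] = $9997884
Sorted (with $ < everything):
  sorted[0] = $9997884  (last char: '4')
  sorted[1] = 4$999788  (last char: '8')
  sorted[2] = 7884$999  (last char: '9')
  sorted[3] = 84$99978  (last char: '8')
  sorted[4] = 884$9997  (last char: '7')
  sorted[5] = 97884$99  (last char: '9')
  sorted[6] = 997884$9  (last char: '9')
  sorted[7] = 9997884$  (last char: '$')
Last column: 4898799$
Original string S is at sorted index 7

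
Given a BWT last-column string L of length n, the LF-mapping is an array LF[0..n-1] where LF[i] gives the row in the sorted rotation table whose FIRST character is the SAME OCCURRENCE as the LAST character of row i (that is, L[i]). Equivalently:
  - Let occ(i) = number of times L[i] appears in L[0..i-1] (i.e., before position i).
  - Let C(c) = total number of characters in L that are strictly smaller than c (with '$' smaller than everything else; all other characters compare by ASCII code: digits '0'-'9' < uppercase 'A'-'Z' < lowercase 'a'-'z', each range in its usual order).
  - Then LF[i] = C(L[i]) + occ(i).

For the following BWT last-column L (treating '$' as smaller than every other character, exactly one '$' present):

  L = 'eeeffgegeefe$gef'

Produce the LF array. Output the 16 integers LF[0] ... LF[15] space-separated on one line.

Answer: 1 2 3 9 10 13 4 14 5 6 11 7 0 15 8 12

Derivation:
Char counts: '$':1, 'e':8, 'f':4, 'g':3
C (first-col start): C('$')=0, C('e')=1, C('f')=9, C('g')=13
L[0]='e': occ=0, LF[0]=C('e')+0=1+0=1
L[1]='e': occ=1, LF[1]=C('e')+1=1+1=2
L[2]='e': occ=2, LF[2]=C('e')+2=1+2=3
L[3]='f': occ=0, LF[3]=C('f')+0=9+0=9
L[4]='f': occ=1, LF[4]=C('f')+1=9+1=10
L[5]='g': occ=0, LF[5]=C('g')+0=13+0=13
L[6]='e': occ=3, LF[6]=C('e')+3=1+3=4
L[7]='g': occ=1, LF[7]=C('g')+1=13+1=14
L[8]='e': occ=4, LF[8]=C('e')+4=1+4=5
L[9]='e': occ=5, LF[9]=C('e')+5=1+5=6
L[10]='f': occ=2, LF[10]=C('f')+2=9+2=11
L[11]='e': occ=6, LF[11]=C('e')+6=1+6=7
L[12]='$': occ=0, LF[12]=C('$')+0=0+0=0
L[13]='g': occ=2, LF[13]=C('g')+2=13+2=15
L[14]='e': occ=7, LF[14]=C('e')+7=1+7=8
L[15]='f': occ=3, LF[15]=C('f')+3=9+3=12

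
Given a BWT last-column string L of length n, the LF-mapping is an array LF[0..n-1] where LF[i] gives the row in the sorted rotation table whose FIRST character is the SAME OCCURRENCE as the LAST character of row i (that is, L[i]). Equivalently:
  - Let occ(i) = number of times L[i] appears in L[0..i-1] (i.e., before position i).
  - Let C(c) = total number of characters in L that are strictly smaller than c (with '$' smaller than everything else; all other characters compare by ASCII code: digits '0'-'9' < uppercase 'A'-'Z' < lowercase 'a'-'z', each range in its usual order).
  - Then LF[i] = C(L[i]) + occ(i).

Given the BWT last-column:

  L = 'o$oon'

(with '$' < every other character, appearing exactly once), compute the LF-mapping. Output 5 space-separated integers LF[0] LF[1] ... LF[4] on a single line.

Answer: 2 0 3 4 1

Derivation:
Char counts: '$':1, 'n':1, 'o':3
C (first-col start): C('$')=0, C('n')=1, C('o')=2
L[0]='o': occ=0, LF[0]=C('o')+0=2+0=2
L[1]='$': occ=0, LF[1]=C('$')+0=0+0=0
L[2]='o': occ=1, LF[2]=C('o')+1=2+1=3
L[3]='o': occ=2, LF[3]=C('o')+2=2+2=4
L[4]='n': occ=0, LF[4]=C('n')+0=1+0=1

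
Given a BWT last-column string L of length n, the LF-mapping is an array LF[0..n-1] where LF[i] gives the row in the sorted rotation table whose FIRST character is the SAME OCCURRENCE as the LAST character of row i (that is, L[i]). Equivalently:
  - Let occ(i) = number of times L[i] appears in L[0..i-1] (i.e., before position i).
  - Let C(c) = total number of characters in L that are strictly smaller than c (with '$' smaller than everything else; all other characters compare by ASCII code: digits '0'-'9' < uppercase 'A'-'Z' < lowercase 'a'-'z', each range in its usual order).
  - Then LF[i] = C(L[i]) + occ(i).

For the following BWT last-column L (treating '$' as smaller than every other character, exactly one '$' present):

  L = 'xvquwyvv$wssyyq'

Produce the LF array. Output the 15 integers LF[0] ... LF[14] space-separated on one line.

Answer: 11 6 1 5 9 12 7 8 0 10 3 4 13 14 2

Derivation:
Char counts: '$':1, 'q':2, 's':2, 'u':1, 'v':3, 'w':2, 'x':1, 'y':3
C (first-col start): C('$')=0, C('q')=1, C('s')=3, C('u')=5, C('v')=6, C('w')=9, C('x')=11, C('y')=12
L[0]='x': occ=0, LF[0]=C('x')+0=11+0=11
L[1]='v': occ=0, LF[1]=C('v')+0=6+0=6
L[2]='q': occ=0, LF[2]=C('q')+0=1+0=1
L[3]='u': occ=0, LF[3]=C('u')+0=5+0=5
L[4]='w': occ=0, LF[4]=C('w')+0=9+0=9
L[5]='y': occ=0, LF[5]=C('y')+0=12+0=12
L[6]='v': occ=1, LF[6]=C('v')+1=6+1=7
L[7]='v': occ=2, LF[7]=C('v')+2=6+2=8
L[8]='$': occ=0, LF[8]=C('$')+0=0+0=0
L[9]='w': occ=1, LF[9]=C('w')+1=9+1=10
L[10]='s': occ=0, LF[10]=C('s')+0=3+0=3
L[11]='s': occ=1, LF[11]=C('s')+1=3+1=4
L[12]='y': occ=1, LF[12]=C('y')+1=12+1=13
L[13]='y': occ=2, LF[13]=C('y')+2=12+2=14
L[14]='q': occ=1, LF[14]=C('q')+1=1+1=2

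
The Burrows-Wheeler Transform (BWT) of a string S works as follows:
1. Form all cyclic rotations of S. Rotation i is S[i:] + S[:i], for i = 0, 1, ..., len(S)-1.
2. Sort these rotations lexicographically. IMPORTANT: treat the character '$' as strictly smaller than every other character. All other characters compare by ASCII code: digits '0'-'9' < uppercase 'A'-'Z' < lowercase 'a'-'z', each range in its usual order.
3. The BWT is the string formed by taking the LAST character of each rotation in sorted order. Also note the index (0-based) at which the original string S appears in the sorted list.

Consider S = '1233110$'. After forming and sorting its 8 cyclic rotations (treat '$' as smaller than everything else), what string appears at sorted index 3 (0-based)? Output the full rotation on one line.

All 8 rotations (rotation i = S[i:]+S[:i]):
  rot[0] = 1233110$
  rot[1] = 233110$1
  rot[2] = 33110$12
  rot[3] = 3110$123
  rot[4] = 110$1233
  rot[5] = 10$12331
  rot[6] = 0$123311
  rot[7] = $1233110
Sorted (with $ < everything):
  sorted[0] = $1233110
  sorted[1] = 0$123311
  sorted[2] = 10$12331
  sorted[3] = 110$1233
  sorted[4] = 1233110$
  sorted[5] = 233110$1
  sorted[6] = 3110$123
  sorted[7] = 33110$12
sorted[3] = 110$1233

Answer: 110$1233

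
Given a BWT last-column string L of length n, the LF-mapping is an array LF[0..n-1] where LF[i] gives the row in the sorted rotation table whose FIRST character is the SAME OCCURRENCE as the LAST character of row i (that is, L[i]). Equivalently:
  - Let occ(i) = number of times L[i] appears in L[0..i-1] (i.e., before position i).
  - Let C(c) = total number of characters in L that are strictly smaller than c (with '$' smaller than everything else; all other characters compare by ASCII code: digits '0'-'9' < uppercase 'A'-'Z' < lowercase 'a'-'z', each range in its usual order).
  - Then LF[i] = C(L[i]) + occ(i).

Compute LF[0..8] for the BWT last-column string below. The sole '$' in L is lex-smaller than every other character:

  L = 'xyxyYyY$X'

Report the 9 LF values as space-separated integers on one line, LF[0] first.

Char counts: '$':1, 'X':1, 'Y':2, 'x':2, 'y':3
C (first-col start): C('$')=0, C('X')=1, C('Y')=2, C('x')=4, C('y')=6
L[0]='x': occ=0, LF[0]=C('x')+0=4+0=4
L[1]='y': occ=0, LF[1]=C('y')+0=6+0=6
L[2]='x': occ=1, LF[2]=C('x')+1=4+1=5
L[3]='y': occ=1, LF[3]=C('y')+1=6+1=7
L[4]='Y': occ=0, LF[4]=C('Y')+0=2+0=2
L[5]='y': occ=2, LF[5]=C('y')+2=6+2=8
L[6]='Y': occ=1, LF[6]=C('Y')+1=2+1=3
L[7]='$': occ=0, LF[7]=C('$')+0=0+0=0
L[8]='X': occ=0, LF[8]=C('X')+0=1+0=1

Answer: 4 6 5 7 2 8 3 0 1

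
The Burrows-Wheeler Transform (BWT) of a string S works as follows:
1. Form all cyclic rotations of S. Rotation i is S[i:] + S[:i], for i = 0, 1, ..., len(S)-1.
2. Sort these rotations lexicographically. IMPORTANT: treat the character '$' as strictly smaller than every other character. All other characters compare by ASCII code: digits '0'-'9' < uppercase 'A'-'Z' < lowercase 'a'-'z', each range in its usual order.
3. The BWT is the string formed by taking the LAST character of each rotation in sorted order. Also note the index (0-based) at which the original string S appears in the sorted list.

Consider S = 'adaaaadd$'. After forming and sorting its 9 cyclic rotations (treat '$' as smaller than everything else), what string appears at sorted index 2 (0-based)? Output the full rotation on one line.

All 9 rotations (rotation i = S[i:]+S[:i]):
  rot[0] = adaaaadd$
  rot[1] = daaaadd$a
  rot[2] = aaaadd$ad
  rot[3] = aaadd$ada
  rot[4] = aadd$adaa
  rot[5] = add$adaaa
  rot[6] = dd$adaaaa
  rot[7] = d$adaaaad
  rot[8] = $adaaaadd
Sorted (with $ < everything):
  sorted[0] = $adaaaadd
  sorted[1] = aaaadd$ad
  sorted[2] = aaadd$ada
  sorted[3] = aadd$adaa
  sorted[4] = adaaaadd$
  sorted[5] = add$adaaa
  sorted[6] = d$adaaaad
  sorted[7] = daaaadd$a
  sorted[8] = dd$adaaaa
sorted[2] = aaadd$ada

Answer: aaadd$ada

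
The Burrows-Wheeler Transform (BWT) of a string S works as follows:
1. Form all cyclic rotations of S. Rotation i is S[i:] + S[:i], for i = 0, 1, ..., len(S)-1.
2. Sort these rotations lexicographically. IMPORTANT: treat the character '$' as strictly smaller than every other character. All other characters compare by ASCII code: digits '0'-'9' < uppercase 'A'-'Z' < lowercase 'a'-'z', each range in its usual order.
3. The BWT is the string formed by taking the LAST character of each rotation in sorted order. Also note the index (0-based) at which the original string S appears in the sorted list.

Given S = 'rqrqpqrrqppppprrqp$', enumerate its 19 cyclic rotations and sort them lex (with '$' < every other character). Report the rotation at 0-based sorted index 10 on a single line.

All 19 rotations (rotation i = S[i:]+S[:i]):
  rot[0] = rqrqpqrrqppppprrqp$
  rot[1] = qrqpqrrqppppprrqp$r
  rot[2] = rqpqrrqppppprrqp$rq
  rot[3] = qpqrrqppppprrqp$rqr
  rot[4] = pqrrqppppprrqp$rqrq
  rot[5] = qrrqppppprrqp$rqrqp
  rot[6] = rrqppppprrqp$rqrqpq
  rot[7] = rqppppprrqp$rqrqpqr
  rot[8] = qppppprrqp$rqrqpqrr
  rot[9] = ppppprrqp$rqrqpqrrq
  rot[10] = pppprrqp$rqrqpqrrqp
  rot[11] = ppprrqp$rqrqpqrrqpp
  rot[12] = pprrqp$rqrqpqrrqppp
  rot[13] = prrqp$rqrqpqrrqpppp
  rot[14] = rrqp$rqrqpqrrqppppp
  rot[15] = rqp$rqrqpqrrqpppppr
  rot[16] = qp$rqrqpqrrqppppprr
  rot[17] = p$rqrqpqrrqppppprrq
  rot[18] = $rqrqpqrrqppppprrqp
Sorted (with $ < everything):
  sorted[0] = $rqrqpqrrqppppprrqp
  sorted[1] = p$rqrqpqrrqppppprrq
  sorted[2] = ppppprrqp$rqrqpqrrq
  sorted[3] = pppprrqp$rqrqpqrrqp
  sorted[4] = ppprrqp$rqrqpqrrqpp
  sorted[5] = pprrqp$rqrqpqrrqppp
  sorted[6] = pqrrqppppprrqp$rqrq
  sorted[7] = prrqp$rqrqpqrrqpppp
  sorted[8] = qp$rqrqpqrrqppppprr
  sorted[9] = qppppprrqp$rqrqpqrr
  sorted[10] = qpqrrqppppprrqp$rqr
  sorted[11] = qrqpqrrqppppprrqp$r
  sorted[12] = qrrqppppprrqp$rqrqp
  sorted[13] = rqp$rqrqpqrrqpppppr
  sorted[14] = rqppppprrqp$rqrqpqr
  sorted[15] = rqpqrrqppppprrqp$rq
  sorted[16] = rqrqpqrrqppppprrqp$
  sorted[17] = rrqp$rqrqpqrrqppppp
  sorted[18] = rrqppppprrqp$rqrqpq
sorted[10] = qpqrrqppppprrqp$rqr

Answer: qpqrrqppppprrqp$rqr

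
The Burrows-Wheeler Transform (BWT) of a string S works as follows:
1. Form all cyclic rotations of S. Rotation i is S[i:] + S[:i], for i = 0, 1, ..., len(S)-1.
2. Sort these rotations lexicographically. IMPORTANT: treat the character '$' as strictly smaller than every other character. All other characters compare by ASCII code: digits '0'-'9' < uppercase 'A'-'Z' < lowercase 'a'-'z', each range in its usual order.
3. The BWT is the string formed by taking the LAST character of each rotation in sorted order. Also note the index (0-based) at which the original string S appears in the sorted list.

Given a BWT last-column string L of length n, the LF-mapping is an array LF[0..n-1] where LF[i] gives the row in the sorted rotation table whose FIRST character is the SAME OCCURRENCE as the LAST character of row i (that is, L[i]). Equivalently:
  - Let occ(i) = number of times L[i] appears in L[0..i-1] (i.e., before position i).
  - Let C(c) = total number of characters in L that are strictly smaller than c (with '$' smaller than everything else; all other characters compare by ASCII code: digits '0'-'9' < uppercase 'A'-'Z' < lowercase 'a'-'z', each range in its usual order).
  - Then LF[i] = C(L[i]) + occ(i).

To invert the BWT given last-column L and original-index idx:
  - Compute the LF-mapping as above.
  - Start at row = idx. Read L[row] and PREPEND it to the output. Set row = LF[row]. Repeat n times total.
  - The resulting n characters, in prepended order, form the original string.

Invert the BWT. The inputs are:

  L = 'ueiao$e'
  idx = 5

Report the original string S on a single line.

LF mapping: 6 2 4 1 5 0 3
Walk LF starting at row 5, prepending L[row]:
  step 1: row=5, L[5]='$', prepend. Next row=LF[5]=0
  step 2: row=0, L[0]='u', prepend. Next row=LF[0]=6
  step 3: row=6, L[6]='e', prepend. Next row=LF[6]=3
  step 4: row=3, L[3]='a', prepend. Next row=LF[3]=1
  step 5: row=1, L[1]='e', prepend. Next row=LF[1]=2
  step 6: row=2, L[2]='i', prepend. Next row=LF[2]=4
  step 7: row=4, L[4]='o', prepend. Next row=LF[4]=5
Reversed output: oieaeu$

Answer: oieaeu$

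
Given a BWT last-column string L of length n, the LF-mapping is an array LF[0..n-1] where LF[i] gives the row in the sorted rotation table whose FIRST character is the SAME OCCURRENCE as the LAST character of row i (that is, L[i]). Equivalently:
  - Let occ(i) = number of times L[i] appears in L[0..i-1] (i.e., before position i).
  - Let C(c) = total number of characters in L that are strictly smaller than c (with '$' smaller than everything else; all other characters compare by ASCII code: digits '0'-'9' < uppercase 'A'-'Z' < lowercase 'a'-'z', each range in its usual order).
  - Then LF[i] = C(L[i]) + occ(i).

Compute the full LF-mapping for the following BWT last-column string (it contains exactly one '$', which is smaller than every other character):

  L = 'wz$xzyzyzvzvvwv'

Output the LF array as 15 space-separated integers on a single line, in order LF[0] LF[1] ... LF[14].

Answer: 5 10 0 7 11 8 12 9 13 1 14 2 3 6 4

Derivation:
Char counts: '$':1, 'v':4, 'w':2, 'x':1, 'y':2, 'z':5
C (first-col start): C('$')=0, C('v')=1, C('w')=5, C('x')=7, C('y')=8, C('z')=10
L[0]='w': occ=0, LF[0]=C('w')+0=5+0=5
L[1]='z': occ=0, LF[1]=C('z')+0=10+0=10
L[2]='$': occ=0, LF[2]=C('$')+0=0+0=0
L[3]='x': occ=0, LF[3]=C('x')+0=7+0=7
L[4]='z': occ=1, LF[4]=C('z')+1=10+1=11
L[5]='y': occ=0, LF[5]=C('y')+0=8+0=8
L[6]='z': occ=2, LF[6]=C('z')+2=10+2=12
L[7]='y': occ=1, LF[7]=C('y')+1=8+1=9
L[8]='z': occ=3, LF[8]=C('z')+3=10+3=13
L[9]='v': occ=0, LF[9]=C('v')+0=1+0=1
L[10]='z': occ=4, LF[10]=C('z')+4=10+4=14
L[11]='v': occ=1, LF[11]=C('v')+1=1+1=2
L[12]='v': occ=2, LF[12]=C('v')+2=1+2=3
L[13]='w': occ=1, LF[13]=C('w')+1=5+1=6
L[14]='v': occ=3, LF[14]=C('v')+3=1+3=4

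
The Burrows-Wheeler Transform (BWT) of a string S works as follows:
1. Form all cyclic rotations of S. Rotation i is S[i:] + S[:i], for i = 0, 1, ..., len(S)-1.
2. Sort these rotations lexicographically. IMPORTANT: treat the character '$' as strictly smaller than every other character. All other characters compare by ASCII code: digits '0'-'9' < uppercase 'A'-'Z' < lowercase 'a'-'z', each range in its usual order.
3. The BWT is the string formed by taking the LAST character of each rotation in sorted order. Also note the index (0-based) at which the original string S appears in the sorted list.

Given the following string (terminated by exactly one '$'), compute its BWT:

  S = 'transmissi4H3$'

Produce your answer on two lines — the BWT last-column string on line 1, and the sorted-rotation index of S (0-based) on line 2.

All 14 rotations (rotation i = S[i:]+S[:i]):
  rot[0] = transmissi4H3$
  rot[1] = ransmissi4H3$t
  rot[2] = ansmissi4H3$tr
  rot[3] = nsmissi4H3$tra
  rot[4] = smissi4H3$tran
  rot[5] = missi4H3$trans
  rot[6] = issi4H3$transm
  rot[7] = ssi4H3$transmi
  rot[8] = si4H3$transmis
  rot[9] = i4H3$transmiss
  rot[10] = 4H3$transmissi
  rot[11] = H3$transmissi4
  rot[12] = 3$transmissi4H
  rot[13] = $transmissi4H3
Sorted (with $ < everything):
  sorted[0] = $transmissi4H3  (last char: '3')
  sorted[1] = 3$transmissi4H  (last char: 'H')
  sorted[2] = 4H3$transmissi  (last char: 'i')
  sorted[3] = H3$transmissi4  (last char: '4')
  sorted[4] = ansmissi4H3$tr  (last char: 'r')
  sorted[5] = i4H3$transmiss  (last char: 's')
  sorted[6] = issi4H3$transm  (last char: 'm')
  sorted[7] = missi4H3$trans  (last char: 's')
  sorted[8] = nsmissi4H3$tra  (last char: 'a')
  sorted[9] = ransmissi4H3$t  (last char: 't')
  sorted[10] = si4H3$transmis  (last char: 's')
  sorted[11] = smissi4H3$tran  (last char: 'n')
  sorted[12] = ssi4H3$transmi  (last char: 'i')
  sorted[13] = transmissi4H3$  (last char: '$')
Last column: 3Hi4rsmsatsni$
Original string S is at sorted index 13

Answer: 3Hi4rsmsatsni$
13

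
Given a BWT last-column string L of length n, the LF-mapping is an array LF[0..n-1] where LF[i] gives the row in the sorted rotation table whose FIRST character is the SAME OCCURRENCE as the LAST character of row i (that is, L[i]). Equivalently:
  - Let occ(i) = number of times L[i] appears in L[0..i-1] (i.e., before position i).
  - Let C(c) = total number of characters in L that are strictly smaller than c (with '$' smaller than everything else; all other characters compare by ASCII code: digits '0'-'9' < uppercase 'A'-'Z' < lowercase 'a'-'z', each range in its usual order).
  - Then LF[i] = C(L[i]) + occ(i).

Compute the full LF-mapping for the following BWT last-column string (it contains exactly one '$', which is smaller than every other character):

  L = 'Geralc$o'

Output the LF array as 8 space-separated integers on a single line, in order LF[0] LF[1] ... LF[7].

Char counts: '$':1, 'G':1, 'a':1, 'c':1, 'e':1, 'l':1, 'o':1, 'r':1
C (first-col start): C('$')=0, C('G')=1, C('a')=2, C('c')=3, C('e')=4, C('l')=5, C('o')=6, C('r')=7
L[0]='G': occ=0, LF[0]=C('G')+0=1+0=1
L[1]='e': occ=0, LF[1]=C('e')+0=4+0=4
L[2]='r': occ=0, LF[2]=C('r')+0=7+0=7
L[3]='a': occ=0, LF[3]=C('a')+0=2+0=2
L[4]='l': occ=0, LF[4]=C('l')+0=5+0=5
L[5]='c': occ=0, LF[5]=C('c')+0=3+0=3
L[6]='$': occ=0, LF[6]=C('$')+0=0+0=0
L[7]='o': occ=0, LF[7]=C('o')+0=6+0=6

Answer: 1 4 7 2 5 3 0 6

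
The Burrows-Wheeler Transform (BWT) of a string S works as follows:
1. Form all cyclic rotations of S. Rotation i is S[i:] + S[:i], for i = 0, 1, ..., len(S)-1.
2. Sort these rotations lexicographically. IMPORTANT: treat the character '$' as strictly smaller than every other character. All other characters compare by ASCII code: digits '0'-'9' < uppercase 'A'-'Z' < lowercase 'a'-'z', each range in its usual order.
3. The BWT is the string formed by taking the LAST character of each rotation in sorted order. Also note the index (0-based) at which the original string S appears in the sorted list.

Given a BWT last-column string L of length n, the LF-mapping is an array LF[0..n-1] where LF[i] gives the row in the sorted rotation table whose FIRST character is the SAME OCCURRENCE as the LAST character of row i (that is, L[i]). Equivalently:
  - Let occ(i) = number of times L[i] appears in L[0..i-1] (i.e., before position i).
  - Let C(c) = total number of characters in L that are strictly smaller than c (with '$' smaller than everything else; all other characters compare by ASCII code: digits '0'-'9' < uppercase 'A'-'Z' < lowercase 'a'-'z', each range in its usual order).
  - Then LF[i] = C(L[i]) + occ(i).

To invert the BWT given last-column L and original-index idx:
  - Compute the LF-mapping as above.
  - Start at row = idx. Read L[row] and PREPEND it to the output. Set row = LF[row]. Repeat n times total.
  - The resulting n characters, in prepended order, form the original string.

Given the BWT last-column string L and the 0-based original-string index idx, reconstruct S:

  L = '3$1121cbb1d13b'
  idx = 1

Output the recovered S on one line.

LF mapping: 7 0 1 2 6 3 12 9 10 4 13 5 8 11
Walk LF starting at row 1, prepending L[row]:
  step 1: row=1, L[1]='$', prepend. Next row=LF[1]=0
  step 2: row=0, L[0]='3', prepend. Next row=LF[0]=7
  step 3: row=7, L[7]='b', prepend. Next row=LF[7]=9
  step 4: row=9, L[9]='1', prepend. Next row=LF[9]=4
  step 5: row=4, L[4]='2', prepend. Next row=LF[4]=6
  step 6: row=6, L[6]='c', prepend. Next row=LF[6]=12
  step 7: row=12, L[12]='3', prepend. Next row=LF[12]=8
  step 8: row=8, L[8]='b', prepend. Next row=LF[8]=10
  step 9: row=10, L[10]='d', prepend. Next row=LF[10]=13
  step 10: row=13, L[13]='b', prepend. Next row=LF[13]=11
  step 11: row=11, L[11]='1', prepend. Next row=LF[11]=5
  step 12: row=5, L[5]='1', prepend. Next row=LF[5]=3
  step 13: row=3, L[3]='1', prepend. Next row=LF[3]=2
  step 14: row=2, L[2]='1', prepend. Next row=LF[2]=1
Reversed output: 1111bdb3c21b3$

Answer: 1111bdb3c21b3$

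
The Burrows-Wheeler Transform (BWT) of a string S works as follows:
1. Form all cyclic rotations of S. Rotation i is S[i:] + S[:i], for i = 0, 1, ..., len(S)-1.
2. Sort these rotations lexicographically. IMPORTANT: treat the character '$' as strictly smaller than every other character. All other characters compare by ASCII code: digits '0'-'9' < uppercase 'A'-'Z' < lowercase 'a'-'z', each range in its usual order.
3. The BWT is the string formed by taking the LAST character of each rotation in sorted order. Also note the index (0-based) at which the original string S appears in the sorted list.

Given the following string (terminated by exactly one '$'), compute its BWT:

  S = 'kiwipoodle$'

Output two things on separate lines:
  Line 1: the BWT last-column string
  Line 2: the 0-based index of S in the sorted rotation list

Answer: eolwk$dopii
5

Derivation:
All 11 rotations (rotation i = S[i:]+S[:i]):
  rot[0] = kiwipoodle$
  rot[1] = iwipoodle$k
  rot[2] = wipoodle$ki
  rot[3] = ipoodle$kiw
  rot[4] = poodle$kiwi
  rot[5] = oodle$kiwip
  rot[6] = odle$kiwipo
  rot[7] = dle$kiwipoo
  rot[8] = le$kiwipood
  rot[9] = e$kiwipoodl
  rot[10] = $kiwipoodle
Sorted (with $ < everything):
  sorted[0] = $kiwipoodle  (last char: 'e')
  sorted[1] = dle$kiwipoo  (last char: 'o')
  sorted[2] = e$kiwipoodl  (last char: 'l')
  sorted[3] = ipoodle$kiw  (last char: 'w')
  sorted[4] = iwipoodle$k  (last char: 'k')
  sorted[5] = kiwipoodle$  (last char: '$')
  sorted[6] = le$kiwipood  (last char: 'd')
  sorted[7] = odle$kiwipo  (last char: 'o')
  sorted[8] = oodle$kiwip  (last char: 'p')
  sorted[9] = poodle$kiwi  (last char: 'i')
  sorted[10] = wipoodle$ki  (last char: 'i')
Last column: eolwk$dopii
Original string S is at sorted index 5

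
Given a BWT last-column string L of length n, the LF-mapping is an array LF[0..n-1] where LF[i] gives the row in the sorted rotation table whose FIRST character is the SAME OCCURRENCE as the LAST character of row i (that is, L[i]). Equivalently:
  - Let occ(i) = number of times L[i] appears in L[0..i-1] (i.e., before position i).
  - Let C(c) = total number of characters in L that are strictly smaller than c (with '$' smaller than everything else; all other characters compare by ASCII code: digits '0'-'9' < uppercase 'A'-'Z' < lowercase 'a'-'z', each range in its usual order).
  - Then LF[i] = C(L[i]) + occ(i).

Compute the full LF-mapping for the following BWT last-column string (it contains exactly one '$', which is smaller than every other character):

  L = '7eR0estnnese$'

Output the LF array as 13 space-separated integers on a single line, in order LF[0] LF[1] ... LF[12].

Char counts: '$':1, '0':1, '7':1, 'R':1, 'e':4, 'n':2, 's':2, 't':1
C (first-col start): C('$')=0, C('0')=1, C('7')=2, C('R')=3, C('e')=4, C('n')=8, C('s')=10, C('t')=12
L[0]='7': occ=0, LF[0]=C('7')+0=2+0=2
L[1]='e': occ=0, LF[1]=C('e')+0=4+0=4
L[2]='R': occ=0, LF[2]=C('R')+0=3+0=3
L[3]='0': occ=0, LF[3]=C('0')+0=1+0=1
L[4]='e': occ=1, LF[4]=C('e')+1=4+1=5
L[5]='s': occ=0, LF[5]=C('s')+0=10+0=10
L[6]='t': occ=0, LF[6]=C('t')+0=12+0=12
L[7]='n': occ=0, LF[7]=C('n')+0=8+0=8
L[8]='n': occ=1, LF[8]=C('n')+1=8+1=9
L[9]='e': occ=2, LF[9]=C('e')+2=4+2=6
L[10]='s': occ=1, LF[10]=C('s')+1=10+1=11
L[11]='e': occ=3, LF[11]=C('e')+3=4+3=7
L[12]='$': occ=0, LF[12]=C('$')+0=0+0=0

Answer: 2 4 3 1 5 10 12 8 9 6 11 7 0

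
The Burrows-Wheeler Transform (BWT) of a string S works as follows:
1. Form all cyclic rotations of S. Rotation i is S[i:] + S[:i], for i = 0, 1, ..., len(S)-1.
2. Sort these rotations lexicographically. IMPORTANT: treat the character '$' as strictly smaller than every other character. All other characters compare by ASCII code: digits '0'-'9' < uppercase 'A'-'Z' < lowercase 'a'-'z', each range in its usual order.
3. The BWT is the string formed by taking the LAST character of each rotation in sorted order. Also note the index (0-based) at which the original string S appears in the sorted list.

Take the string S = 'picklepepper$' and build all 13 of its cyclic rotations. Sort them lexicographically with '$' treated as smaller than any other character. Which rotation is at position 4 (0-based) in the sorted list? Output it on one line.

All 13 rotations (rotation i = S[i:]+S[:i]):
  rot[0] = picklepepper$
  rot[1] = icklepepper$p
  rot[2] = cklepepper$pi
  rot[3] = klepepper$pic
  rot[4] = lepepper$pick
  rot[5] = epepper$pickl
  rot[6] = pepper$pickle
  rot[7] = epper$picklep
  rot[8] = pper$picklepe
  rot[9] = per$picklepep
  rot[10] = er$picklepepp
  rot[11] = r$picklepeppe
  rot[12] = $picklepepper
Sorted (with $ < everything):
  sorted[0] = $picklepepper
  sorted[1] = cklepepper$pi
  sorted[2] = epepper$pickl
  sorted[3] = epper$picklep
  sorted[4] = er$picklepepp
  sorted[5] = icklepepper$p
  sorted[6] = klepepper$pic
  sorted[7] = lepepper$pick
  sorted[8] = pepper$pickle
  sorted[9] = per$picklepep
  sorted[10] = picklepepper$
  sorted[11] = pper$picklepe
  sorted[12] = r$picklepeppe
sorted[4] = er$picklepepp

Answer: er$picklepepp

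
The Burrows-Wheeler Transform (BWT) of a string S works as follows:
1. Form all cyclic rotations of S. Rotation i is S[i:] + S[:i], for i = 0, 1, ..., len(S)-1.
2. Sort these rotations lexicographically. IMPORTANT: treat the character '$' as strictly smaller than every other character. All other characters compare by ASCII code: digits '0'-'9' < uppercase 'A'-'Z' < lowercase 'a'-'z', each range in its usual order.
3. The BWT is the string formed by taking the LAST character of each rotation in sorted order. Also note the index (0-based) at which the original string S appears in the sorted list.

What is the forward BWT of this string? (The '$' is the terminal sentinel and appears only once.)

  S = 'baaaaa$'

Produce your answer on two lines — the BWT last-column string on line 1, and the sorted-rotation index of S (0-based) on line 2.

All 7 rotations (rotation i = S[i:]+S[:i]):
  rot[0] = baaaaa$
  rot[1] = aaaaa$b
  rot[2] = aaaa$ba
  rot[3] = aaa$baa
  rot[4] = aa$baaa
  rot[5] = a$baaaa
  rot[6] = $baaaaa
Sorted (with $ < everything):
  sorted[0] = $baaaaa  (last char: 'a')
  sorted[1] = a$baaaa  (last char: 'a')
  sorted[2] = aa$baaa  (last char: 'a')
  sorted[3] = aaa$baa  (last char: 'a')
  sorted[4] = aaaa$ba  (last char: 'a')
  sorted[5] = aaaaa$b  (last char: 'b')
  sorted[6] = baaaaa$  (last char: '$')
Last column: aaaaab$
Original string S is at sorted index 6

Answer: aaaaab$
6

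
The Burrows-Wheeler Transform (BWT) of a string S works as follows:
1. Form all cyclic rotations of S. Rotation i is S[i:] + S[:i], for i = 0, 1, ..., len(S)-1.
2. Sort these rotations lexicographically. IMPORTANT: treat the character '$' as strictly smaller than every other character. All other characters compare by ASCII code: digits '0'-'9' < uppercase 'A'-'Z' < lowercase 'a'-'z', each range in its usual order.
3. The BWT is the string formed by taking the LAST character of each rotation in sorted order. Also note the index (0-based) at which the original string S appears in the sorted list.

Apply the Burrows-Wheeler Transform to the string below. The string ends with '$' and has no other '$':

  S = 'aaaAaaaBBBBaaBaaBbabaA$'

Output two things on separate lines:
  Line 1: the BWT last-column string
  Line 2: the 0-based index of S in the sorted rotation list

Answer: AaaaBBBaabaaaaaaBB$AbaB
18

Derivation:
All 23 rotations (rotation i = S[i:]+S[:i]):
  rot[0] = aaaAaaaBBBBaaBaaBbabaA$
  rot[1] = aaAaaaBBBBaaBaaBbabaA$a
  rot[2] = aAaaaBBBBaaBaaBbabaA$aa
  rot[3] = AaaaBBBBaaBaaBbabaA$aaa
  rot[4] = aaaBBBBaaBaaBbabaA$aaaA
  rot[5] = aaBBBBaaBaaBbabaA$aaaAa
  rot[6] = aBBBBaaBaaBbabaA$aaaAaa
  rot[7] = BBBBaaBaaBbabaA$aaaAaaa
  rot[8] = BBBaaBaaBbabaA$aaaAaaaB
  rot[9] = BBaaBaaBbabaA$aaaAaaaBB
  rot[10] = BaaBaaBbabaA$aaaAaaaBBB
  rot[11] = aaBaaBbabaA$aaaAaaaBBBB
  rot[12] = aBaaBbabaA$aaaAaaaBBBBa
  rot[13] = BaaBbabaA$aaaAaaaBBBBaa
  rot[14] = aaBbabaA$aaaAaaaBBBBaaB
  rot[15] = aBbabaA$aaaAaaaBBBBaaBa
  rot[16] = BbabaA$aaaAaaaBBBBaaBaa
  rot[17] = babaA$aaaAaaaBBBBaaBaaB
  rot[18] = abaA$aaaAaaaBBBBaaBaaBb
  rot[19] = baA$aaaAaaaBBBBaaBaaBba
  rot[20] = aA$aaaAaaaBBBBaaBaaBbab
  rot[21] = A$aaaAaaaBBBBaaBaaBbaba
  rot[22] = $aaaAaaaBBBBaaBaaBbabaA
Sorted (with $ < everything):
  sorted[0] = $aaaAaaaBBBBaaBaaBbabaA  (last char: 'A')
  sorted[1] = A$aaaAaaaBBBBaaBaaBbaba  (last char: 'a')
  sorted[2] = AaaaBBBBaaBaaBbabaA$aaa  (last char: 'a')
  sorted[3] = BBBBaaBaaBbabaA$aaaAaaa  (last char: 'a')
  sorted[4] = BBBaaBaaBbabaA$aaaAaaaB  (last char: 'B')
  sorted[5] = BBaaBaaBbabaA$aaaAaaaBB  (last char: 'B')
  sorted[6] = BaaBaaBbabaA$aaaAaaaBBB  (last char: 'B')
  sorted[7] = BaaBbabaA$aaaAaaaBBBBaa  (last char: 'a')
  sorted[8] = BbabaA$aaaAaaaBBBBaaBaa  (last char: 'a')
  sorted[9] = aA$aaaAaaaBBBBaaBaaBbab  (last char: 'b')
  sorted[10] = aAaaaBBBBaaBaaBbabaA$aa  (last char: 'a')
  sorted[11] = aBBBBaaBaaBbabaA$aaaAaa  (last char: 'a')
  sorted[12] = aBaaBbabaA$aaaAaaaBBBBa  (last char: 'a')
  sorted[13] = aBbabaA$aaaAaaaBBBBaaBa  (last char: 'a')
  sorted[14] = aaAaaaBBBBaaBaaBbabaA$a  (last char: 'a')
  sorted[15] = aaBBBBaaBaaBbabaA$aaaAa  (last char: 'a')
  sorted[16] = aaBaaBbabaA$aaaAaaaBBBB  (last char: 'B')
  sorted[17] = aaBbabaA$aaaAaaaBBBBaaB  (last char: 'B')
  sorted[18] = aaaAaaaBBBBaaBaaBbabaA$  (last char: '$')
  sorted[19] = aaaBBBBaaBaaBbabaA$aaaA  (last char: 'A')
  sorted[20] = abaA$aaaAaaaBBBBaaBaaBb  (last char: 'b')
  sorted[21] = baA$aaaAaaaBBBBaaBaaBba  (last char: 'a')
  sorted[22] = babaA$aaaAaaaBBBBaaBaaB  (last char: 'B')
Last column: AaaaBBBaabaaaaaaBB$AbaB
Original string S is at sorted index 18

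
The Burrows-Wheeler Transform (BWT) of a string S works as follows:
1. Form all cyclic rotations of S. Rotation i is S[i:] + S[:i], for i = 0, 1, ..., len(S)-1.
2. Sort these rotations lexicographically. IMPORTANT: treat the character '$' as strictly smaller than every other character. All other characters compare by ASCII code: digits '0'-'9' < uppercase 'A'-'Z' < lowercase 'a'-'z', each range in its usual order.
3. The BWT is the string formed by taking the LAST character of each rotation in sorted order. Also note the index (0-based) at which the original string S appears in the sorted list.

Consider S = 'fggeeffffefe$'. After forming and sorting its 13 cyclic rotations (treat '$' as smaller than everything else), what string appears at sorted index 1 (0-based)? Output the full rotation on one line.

Answer: e$fggeeffffef

Derivation:
All 13 rotations (rotation i = S[i:]+S[:i]):
  rot[0] = fggeeffffefe$
  rot[1] = ggeeffffefe$f
  rot[2] = geeffffefe$fg
  rot[3] = eeffffefe$fgg
  rot[4] = effffefe$fgge
  rot[5] = ffffefe$fggee
  rot[6] = fffefe$fggeef
  rot[7] = ffefe$fggeeff
  rot[8] = fefe$fggeefff
  rot[9] = efe$fggeeffff
  rot[10] = fe$fggeeffffe
  rot[11] = e$fggeeffffef
  rot[12] = $fggeeffffefe
Sorted (with $ < everything):
  sorted[0] = $fggeeffffefe
  sorted[1] = e$fggeeffffef
  sorted[2] = eeffffefe$fgg
  sorted[3] = efe$fggeeffff
  sorted[4] = effffefe$fgge
  sorted[5] = fe$fggeeffffe
  sorted[6] = fefe$fggeefff
  sorted[7] = ffefe$fggeeff
  sorted[8] = fffefe$fggeef
  sorted[9] = ffffefe$fggee
  sorted[10] = fggeeffffefe$
  sorted[11] = geeffffefe$fg
  sorted[12] = ggeeffffefe$f
sorted[1] = e$fggeeffffef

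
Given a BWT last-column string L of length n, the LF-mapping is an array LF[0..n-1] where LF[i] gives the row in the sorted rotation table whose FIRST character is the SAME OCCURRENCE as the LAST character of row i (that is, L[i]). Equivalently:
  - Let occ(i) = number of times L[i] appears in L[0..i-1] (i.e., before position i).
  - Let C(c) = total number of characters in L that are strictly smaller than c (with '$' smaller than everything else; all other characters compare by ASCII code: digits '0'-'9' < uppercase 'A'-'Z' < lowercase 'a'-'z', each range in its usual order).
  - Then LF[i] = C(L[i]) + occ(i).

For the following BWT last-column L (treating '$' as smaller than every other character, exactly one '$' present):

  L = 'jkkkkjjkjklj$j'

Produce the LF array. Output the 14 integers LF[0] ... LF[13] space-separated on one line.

Answer: 1 7 8 9 10 2 3 11 4 12 13 5 0 6

Derivation:
Char counts: '$':1, 'j':6, 'k':6, 'l':1
C (first-col start): C('$')=0, C('j')=1, C('k')=7, C('l')=13
L[0]='j': occ=0, LF[0]=C('j')+0=1+0=1
L[1]='k': occ=0, LF[1]=C('k')+0=7+0=7
L[2]='k': occ=1, LF[2]=C('k')+1=7+1=8
L[3]='k': occ=2, LF[3]=C('k')+2=7+2=9
L[4]='k': occ=3, LF[4]=C('k')+3=7+3=10
L[5]='j': occ=1, LF[5]=C('j')+1=1+1=2
L[6]='j': occ=2, LF[6]=C('j')+2=1+2=3
L[7]='k': occ=4, LF[7]=C('k')+4=7+4=11
L[8]='j': occ=3, LF[8]=C('j')+3=1+3=4
L[9]='k': occ=5, LF[9]=C('k')+5=7+5=12
L[10]='l': occ=0, LF[10]=C('l')+0=13+0=13
L[11]='j': occ=4, LF[11]=C('j')+4=1+4=5
L[12]='$': occ=0, LF[12]=C('$')+0=0+0=0
L[13]='j': occ=5, LF[13]=C('j')+5=1+5=6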